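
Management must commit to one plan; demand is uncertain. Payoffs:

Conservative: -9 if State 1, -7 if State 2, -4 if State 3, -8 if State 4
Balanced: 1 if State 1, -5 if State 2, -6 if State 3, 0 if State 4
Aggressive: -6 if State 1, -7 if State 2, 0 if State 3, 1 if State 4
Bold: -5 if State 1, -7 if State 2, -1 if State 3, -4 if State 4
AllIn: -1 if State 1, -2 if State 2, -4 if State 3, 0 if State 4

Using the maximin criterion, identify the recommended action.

Row minima: Conservative=-9, Balanced=-6, Aggressive=-7, Bold=-7, AllIn=-4
Best worst-case = -4 → AllIn.

AllIn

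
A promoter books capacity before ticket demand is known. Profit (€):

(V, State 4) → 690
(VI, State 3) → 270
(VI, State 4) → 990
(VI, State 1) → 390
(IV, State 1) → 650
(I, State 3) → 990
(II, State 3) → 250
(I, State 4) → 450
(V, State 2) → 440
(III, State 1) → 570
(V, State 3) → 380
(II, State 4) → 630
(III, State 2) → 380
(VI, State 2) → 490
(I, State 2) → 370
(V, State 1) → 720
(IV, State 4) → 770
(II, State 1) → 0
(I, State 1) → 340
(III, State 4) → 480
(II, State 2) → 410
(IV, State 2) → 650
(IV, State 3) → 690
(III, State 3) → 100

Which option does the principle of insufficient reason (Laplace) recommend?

Row averages: I=537.5, II=322.5, III=382.5, IV=690, V=557.5, VI=535
Highest average = 690 → IV.

IV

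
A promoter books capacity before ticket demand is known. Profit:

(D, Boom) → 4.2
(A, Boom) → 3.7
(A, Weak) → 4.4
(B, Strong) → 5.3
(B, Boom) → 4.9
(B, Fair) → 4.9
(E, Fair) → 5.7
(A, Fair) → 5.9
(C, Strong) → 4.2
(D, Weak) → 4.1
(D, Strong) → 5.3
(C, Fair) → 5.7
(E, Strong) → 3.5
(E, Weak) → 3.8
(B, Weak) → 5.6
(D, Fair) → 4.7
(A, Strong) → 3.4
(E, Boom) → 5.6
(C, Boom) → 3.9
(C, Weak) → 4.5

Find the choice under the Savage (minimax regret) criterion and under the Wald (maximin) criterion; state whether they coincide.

minimax regret → B; maximin → B (agree)

Column bests: Weak=5.6, Fair=5.9, Strong=5.3, Boom=5.6.
A regrets: 1.2, 0.0, 1.9, 1.9 → max 1.9
B regrets: 0.0, 1.0, 0.0, 0.7 → max 1.0
C regrets: 1.1, 0.2, 1.1, 1.7 → max 1.7
D regrets: 1.5, 1.2, 0.0, 1.4 → max 1.5
E regrets: 1.8, 0.2, 1.8, 0.0 → max 1.8
Smallest max regret = 1.0 → B.
Row minima: A=3.4, B=4.9, C=3.9, D=4.1, E=3.5
Best worst-case = 4.9 → B.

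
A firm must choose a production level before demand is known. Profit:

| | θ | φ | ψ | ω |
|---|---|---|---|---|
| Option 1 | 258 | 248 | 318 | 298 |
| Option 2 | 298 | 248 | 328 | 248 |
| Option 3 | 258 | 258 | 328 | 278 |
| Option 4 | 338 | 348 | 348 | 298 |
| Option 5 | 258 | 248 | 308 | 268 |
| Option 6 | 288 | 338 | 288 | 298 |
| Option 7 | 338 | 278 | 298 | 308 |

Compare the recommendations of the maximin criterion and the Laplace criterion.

Row minima: Option 1=248, Option 2=248, Option 3=258, Option 4=298, Option 5=248, Option 6=288, Option 7=278
Best worst-case = 298 → Option 4.
Row averages: Option 1=280.5, Option 2=280.5, Option 3=280.5, Option 4=333, Option 5=270.5, Option 6=303, Option 7=305.5
Highest average = 333 → Option 4.

maximin → Option 4; laplace → Option 4 (agree)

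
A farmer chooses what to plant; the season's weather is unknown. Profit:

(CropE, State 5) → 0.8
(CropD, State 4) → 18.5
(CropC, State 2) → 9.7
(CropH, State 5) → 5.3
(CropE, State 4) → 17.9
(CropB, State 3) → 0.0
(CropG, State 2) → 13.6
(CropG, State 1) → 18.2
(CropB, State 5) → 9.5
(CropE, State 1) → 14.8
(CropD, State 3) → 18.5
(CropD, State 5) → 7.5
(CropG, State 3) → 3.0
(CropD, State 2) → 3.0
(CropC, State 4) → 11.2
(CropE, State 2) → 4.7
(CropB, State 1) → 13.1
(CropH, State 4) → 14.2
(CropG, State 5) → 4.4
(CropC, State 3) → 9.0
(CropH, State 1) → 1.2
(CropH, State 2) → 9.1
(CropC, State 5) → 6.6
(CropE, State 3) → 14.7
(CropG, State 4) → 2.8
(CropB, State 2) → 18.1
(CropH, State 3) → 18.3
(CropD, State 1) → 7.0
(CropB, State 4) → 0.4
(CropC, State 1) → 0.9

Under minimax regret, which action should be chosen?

Column bests: State 1=18.2, State 2=18.1, State 3=18.5, State 4=18.5, State 5=9.5.
CropH regrets: 17.0, 9.0, 0.2, 4.3, 4.2 → max 17.0
CropE regrets: 3.4, 13.4, 3.8, 0.6, 8.7 → max 13.4
CropB regrets: 5.1, 0.0, 18.5, 18.1, 0.0 → max 18.5
CropC regrets: 17.3, 8.4, 9.5, 7.3, 2.9 → max 17.3
CropD regrets: 11.2, 15.1, 0.0, 0.0, 2.0 → max 15.1
CropG regrets: 0.0, 4.5, 15.5, 15.7, 5.1 → max 15.7
Smallest max regret = 13.4 → CropE.

CropE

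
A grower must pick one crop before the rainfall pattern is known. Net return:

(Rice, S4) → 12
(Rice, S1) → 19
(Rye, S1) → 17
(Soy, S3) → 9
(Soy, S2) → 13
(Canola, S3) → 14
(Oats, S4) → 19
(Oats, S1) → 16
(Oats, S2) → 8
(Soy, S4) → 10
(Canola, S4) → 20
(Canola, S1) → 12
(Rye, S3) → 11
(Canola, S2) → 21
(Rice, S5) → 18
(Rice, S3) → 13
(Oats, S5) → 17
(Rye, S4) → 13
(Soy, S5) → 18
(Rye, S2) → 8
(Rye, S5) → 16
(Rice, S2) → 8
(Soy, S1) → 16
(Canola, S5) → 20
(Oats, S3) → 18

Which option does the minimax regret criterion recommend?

Canola

Column bests: S1=19, S2=21, S3=18, S4=20, S5=20.
Rye regrets: 2, 13, 7, 7, 4 → max 13
Soy regrets: 3, 8, 9, 10, 2 → max 10
Canola regrets: 7, 0, 4, 0, 0 → max 7
Oats regrets: 3, 13, 0, 1, 3 → max 13
Rice regrets: 0, 13, 5, 8, 2 → max 13
Smallest max regret = 7 → Canola.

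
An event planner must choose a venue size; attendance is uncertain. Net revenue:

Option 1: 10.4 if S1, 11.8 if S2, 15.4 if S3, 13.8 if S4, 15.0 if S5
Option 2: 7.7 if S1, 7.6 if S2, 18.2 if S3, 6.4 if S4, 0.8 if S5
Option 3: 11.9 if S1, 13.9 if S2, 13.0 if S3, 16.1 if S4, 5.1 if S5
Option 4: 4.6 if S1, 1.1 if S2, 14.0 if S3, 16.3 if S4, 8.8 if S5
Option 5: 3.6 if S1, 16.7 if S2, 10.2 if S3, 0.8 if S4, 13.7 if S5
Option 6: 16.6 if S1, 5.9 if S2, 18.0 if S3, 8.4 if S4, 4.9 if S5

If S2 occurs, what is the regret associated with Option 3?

Best payoff under S2 is 16.7.
Regret = 16.7 − 13.9 = 2.8.

2.8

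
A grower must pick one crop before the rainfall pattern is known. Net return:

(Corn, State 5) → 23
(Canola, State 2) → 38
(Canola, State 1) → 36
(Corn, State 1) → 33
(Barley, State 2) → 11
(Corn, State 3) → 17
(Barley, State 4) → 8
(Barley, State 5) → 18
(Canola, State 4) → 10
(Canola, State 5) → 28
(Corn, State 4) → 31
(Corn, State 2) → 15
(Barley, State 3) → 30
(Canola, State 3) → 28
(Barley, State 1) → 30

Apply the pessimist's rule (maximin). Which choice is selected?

Row minima: Corn=15, Barley=8, Canola=10
Best worst-case = 15 → Corn.

Corn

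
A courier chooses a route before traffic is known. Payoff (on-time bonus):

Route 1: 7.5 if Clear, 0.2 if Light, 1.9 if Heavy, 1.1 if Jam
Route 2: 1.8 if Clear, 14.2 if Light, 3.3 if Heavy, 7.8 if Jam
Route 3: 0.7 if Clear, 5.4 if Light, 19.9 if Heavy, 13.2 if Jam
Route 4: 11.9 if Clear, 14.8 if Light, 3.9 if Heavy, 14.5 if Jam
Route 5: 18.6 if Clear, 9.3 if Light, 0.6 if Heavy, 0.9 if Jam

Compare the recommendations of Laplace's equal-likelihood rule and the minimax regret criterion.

laplace → Route 4; minimax regret → Route 4 (agree)

Row averages: Route 1=2.675, Route 2=6.775, Route 3=9.8, Route 4=11.275, Route 5=7.35
Highest average = 11.275 → Route 4.
Column bests: Clear=18.6, Light=14.8, Heavy=19.9, Jam=14.5.
Route 1 regrets: 11.1, 14.6, 18.0, 13.4 → max 18.0
Route 2 regrets: 16.8, 0.6, 16.6, 6.7 → max 16.8
Route 3 regrets: 17.9, 9.4, 0.0, 1.3 → max 17.9
Route 4 regrets: 6.7, 0.0, 16.0, 0.0 → max 16.0
Route 5 regrets: 0.0, 5.5, 19.3, 13.6 → max 19.3
Smallest max regret = 16.0 → Route 4.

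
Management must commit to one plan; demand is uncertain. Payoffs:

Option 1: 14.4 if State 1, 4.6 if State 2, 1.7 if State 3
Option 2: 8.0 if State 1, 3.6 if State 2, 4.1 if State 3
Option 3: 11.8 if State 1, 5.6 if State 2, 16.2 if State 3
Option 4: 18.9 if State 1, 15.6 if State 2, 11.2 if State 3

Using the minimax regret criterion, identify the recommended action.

Column bests: State 1=18.9, State 2=15.6, State 3=16.2.
Option 1 regrets: 4.5, 11.0, 14.5 → max 14.5
Option 2 regrets: 10.9, 12.0, 12.1 → max 12.1
Option 3 regrets: 7.1, 10.0, 0.0 → max 10.0
Option 4 regrets: 0.0, 0.0, 5.0 → max 5.0
Smallest max regret = 5.0 → Option 4.

Option 4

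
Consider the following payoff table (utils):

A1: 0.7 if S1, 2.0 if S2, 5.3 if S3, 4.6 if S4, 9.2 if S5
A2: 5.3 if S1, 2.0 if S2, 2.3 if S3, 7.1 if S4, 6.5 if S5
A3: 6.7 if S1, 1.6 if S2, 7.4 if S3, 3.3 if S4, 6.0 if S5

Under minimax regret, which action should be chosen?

Column bests: S1=6.7, S2=2.0, S3=7.4, S4=7.1, S5=9.2.
A1 regrets: 6.0, 0.0, 2.1, 2.5, 0.0 → max 6.0
A2 regrets: 1.4, 0.0, 5.1, 0.0, 2.7 → max 5.1
A3 regrets: 0.0, 0.4, 0.0, 3.8, 3.2 → max 3.8
Smallest max regret = 3.8 → A3.

A3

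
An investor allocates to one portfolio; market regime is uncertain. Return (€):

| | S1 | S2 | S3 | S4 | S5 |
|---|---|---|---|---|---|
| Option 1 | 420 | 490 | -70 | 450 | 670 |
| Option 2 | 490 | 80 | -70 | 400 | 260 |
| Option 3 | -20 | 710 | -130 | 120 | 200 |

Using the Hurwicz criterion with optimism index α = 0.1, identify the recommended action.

Option 1: 0.1·670 + 0.9·(-70) = 4
Option 2: 0.1·490 + 0.9·(-70) = -14
Option 3: 0.1·710 + 0.9·(-130) = -46
Highest Hurwicz score = 4 → Option 1.

Option 1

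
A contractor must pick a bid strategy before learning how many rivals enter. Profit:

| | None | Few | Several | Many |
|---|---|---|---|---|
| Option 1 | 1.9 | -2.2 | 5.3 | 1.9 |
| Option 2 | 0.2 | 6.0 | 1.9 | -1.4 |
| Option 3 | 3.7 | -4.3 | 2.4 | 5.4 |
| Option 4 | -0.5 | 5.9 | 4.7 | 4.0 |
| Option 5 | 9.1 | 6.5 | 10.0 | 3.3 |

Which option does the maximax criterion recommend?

Option 5

Row maxima: Option 1=5.3, Option 2=6.0, Option 3=5.4, Option 4=5.9, Option 5=10.0
Best best-case = 10.0 → Option 5.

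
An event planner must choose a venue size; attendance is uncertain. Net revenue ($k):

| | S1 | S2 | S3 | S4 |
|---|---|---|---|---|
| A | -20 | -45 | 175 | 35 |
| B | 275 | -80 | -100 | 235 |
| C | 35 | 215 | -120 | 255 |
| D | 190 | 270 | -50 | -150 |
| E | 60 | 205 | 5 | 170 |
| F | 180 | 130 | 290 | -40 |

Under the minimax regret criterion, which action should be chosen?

Column bests: S1=275, S2=270, S3=290, S4=255.
A regrets: 295, 315, 115, 220 → max 315
B regrets: 0, 350, 390, 20 → max 390
C regrets: 240, 55, 410, 0 → max 410
D regrets: 85, 0, 340, 405 → max 405
E regrets: 215, 65, 285, 85 → max 285
F regrets: 95, 140, 0, 295 → max 295
Smallest max regret = 285 → E.

E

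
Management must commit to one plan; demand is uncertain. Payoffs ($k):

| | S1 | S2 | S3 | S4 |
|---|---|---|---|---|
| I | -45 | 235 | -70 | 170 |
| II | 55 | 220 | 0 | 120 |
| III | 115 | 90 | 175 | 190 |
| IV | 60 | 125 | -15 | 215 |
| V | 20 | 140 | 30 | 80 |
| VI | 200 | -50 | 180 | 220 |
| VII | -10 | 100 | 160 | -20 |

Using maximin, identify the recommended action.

Row minima: I=-70, II=0, III=90, IV=-15, V=20, VI=-50, VII=-20
Best worst-case = 90 → III.

III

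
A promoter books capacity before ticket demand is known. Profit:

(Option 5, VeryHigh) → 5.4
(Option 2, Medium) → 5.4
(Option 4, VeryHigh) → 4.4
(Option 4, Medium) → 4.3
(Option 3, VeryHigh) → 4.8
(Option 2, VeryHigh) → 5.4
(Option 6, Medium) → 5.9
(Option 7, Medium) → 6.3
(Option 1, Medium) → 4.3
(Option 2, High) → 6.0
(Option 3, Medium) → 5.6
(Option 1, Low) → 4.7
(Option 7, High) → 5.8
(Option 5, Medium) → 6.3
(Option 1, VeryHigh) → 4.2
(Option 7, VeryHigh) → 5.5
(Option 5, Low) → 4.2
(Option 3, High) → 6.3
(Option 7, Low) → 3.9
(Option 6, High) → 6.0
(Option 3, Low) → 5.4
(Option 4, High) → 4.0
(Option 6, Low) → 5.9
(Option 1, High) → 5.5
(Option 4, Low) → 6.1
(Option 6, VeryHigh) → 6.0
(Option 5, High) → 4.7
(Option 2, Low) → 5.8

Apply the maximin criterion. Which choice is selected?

Option 6

Row minima: Option 1=4.2, Option 2=5.4, Option 3=4.8, Option 4=4.0, Option 5=4.2, Option 6=5.9, Option 7=3.9
Best worst-case = 5.9 → Option 6.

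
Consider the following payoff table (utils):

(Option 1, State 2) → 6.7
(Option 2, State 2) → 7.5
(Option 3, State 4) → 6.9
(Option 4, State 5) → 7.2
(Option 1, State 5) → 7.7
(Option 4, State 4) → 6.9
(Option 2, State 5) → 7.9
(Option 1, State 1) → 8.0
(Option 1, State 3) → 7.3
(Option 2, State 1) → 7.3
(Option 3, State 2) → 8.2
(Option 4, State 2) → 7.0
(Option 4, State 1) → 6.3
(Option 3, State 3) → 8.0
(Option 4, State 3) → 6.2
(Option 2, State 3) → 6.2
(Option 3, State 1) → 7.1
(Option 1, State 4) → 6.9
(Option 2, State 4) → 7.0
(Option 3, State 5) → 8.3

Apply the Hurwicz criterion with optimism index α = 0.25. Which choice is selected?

Option 1: 0.25·8.0 + 0.75·6.7 = 7.025
Option 2: 0.25·7.9 + 0.75·6.2 = 6.625
Option 3: 0.25·8.3 + 0.75·6.9 = 7.25
Option 4: 0.25·7.2 + 0.75·6.2 = 6.45
Highest Hurwicz score = 7.25 → Option 3.

Option 3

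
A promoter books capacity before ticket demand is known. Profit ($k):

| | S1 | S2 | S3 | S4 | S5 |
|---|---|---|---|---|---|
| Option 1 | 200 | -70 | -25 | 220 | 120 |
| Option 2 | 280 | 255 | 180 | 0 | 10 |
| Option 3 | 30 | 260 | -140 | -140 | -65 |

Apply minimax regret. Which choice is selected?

Column bests: S1=280, S2=260, S3=180, S4=220, S5=120.
Option 1 regrets: 80, 330, 205, 0, 0 → max 330
Option 2 regrets: 0, 5, 0, 220, 110 → max 220
Option 3 regrets: 250, 0, 320, 360, 185 → max 360
Smallest max regret = 220 → Option 2.

Option 2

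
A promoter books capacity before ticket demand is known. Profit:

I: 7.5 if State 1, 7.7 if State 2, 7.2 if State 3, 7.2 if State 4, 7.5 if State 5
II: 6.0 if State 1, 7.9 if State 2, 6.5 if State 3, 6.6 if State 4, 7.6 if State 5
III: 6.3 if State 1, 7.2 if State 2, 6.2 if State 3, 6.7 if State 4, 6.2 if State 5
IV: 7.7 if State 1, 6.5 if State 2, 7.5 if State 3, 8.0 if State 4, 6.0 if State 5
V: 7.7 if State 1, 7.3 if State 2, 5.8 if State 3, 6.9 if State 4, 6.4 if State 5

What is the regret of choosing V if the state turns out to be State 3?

1.7

Best payoff under State 3 is 7.5.
Regret = 7.5 − 5.8 = 1.7.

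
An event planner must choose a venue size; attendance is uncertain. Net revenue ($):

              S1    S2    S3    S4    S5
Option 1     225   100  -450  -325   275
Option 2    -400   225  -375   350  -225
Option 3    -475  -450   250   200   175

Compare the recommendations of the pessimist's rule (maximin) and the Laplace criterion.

maximin → Option 2; laplace → Option 1 (disagree)

Row minima: Option 1=-450, Option 2=-400, Option 3=-475
Best worst-case = -400 → Option 2.
Row averages: Option 1=-35, Option 2=-85, Option 3=-60
Highest average = -35 → Option 1.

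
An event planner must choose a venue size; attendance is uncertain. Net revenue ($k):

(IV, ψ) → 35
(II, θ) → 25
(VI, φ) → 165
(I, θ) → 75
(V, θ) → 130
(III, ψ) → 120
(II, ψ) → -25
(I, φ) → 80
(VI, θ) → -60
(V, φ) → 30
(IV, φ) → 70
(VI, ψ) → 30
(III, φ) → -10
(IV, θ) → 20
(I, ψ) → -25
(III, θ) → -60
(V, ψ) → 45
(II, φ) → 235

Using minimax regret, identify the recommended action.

II

Column bests: θ=130, φ=235, ψ=120.
I regrets: 55, 155, 145 → max 155
II regrets: 105, 0, 145 → max 145
III regrets: 190, 245, 0 → max 245
IV regrets: 110, 165, 85 → max 165
V regrets: 0, 205, 75 → max 205
VI regrets: 190, 70, 90 → max 190
Smallest max regret = 145 → II.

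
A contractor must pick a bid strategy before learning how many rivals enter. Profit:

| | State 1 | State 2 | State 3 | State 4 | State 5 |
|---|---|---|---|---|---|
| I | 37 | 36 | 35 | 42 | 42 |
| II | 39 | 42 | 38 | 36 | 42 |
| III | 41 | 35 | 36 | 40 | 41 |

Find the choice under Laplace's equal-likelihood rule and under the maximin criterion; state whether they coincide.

Row averages: I=38.4, II=39.4, III=38.6
Highest average = 39.4 → II.
Row minima: I=35, II=36, III=35
Best worst-case = 36 → II.

laplace → II; maximin → II (agree)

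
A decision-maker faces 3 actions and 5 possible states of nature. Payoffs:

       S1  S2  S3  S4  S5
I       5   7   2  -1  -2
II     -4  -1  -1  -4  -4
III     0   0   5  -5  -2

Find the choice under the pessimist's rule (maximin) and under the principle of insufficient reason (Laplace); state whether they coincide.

maximin → I; laplace → I (agree)

Row minima: I=-2, II=-4, III=-5
Best worst-case = -2 → I.
Row averages: I=2.2, II=-2.8, III=-0.4
Highest average = 2.2 → I.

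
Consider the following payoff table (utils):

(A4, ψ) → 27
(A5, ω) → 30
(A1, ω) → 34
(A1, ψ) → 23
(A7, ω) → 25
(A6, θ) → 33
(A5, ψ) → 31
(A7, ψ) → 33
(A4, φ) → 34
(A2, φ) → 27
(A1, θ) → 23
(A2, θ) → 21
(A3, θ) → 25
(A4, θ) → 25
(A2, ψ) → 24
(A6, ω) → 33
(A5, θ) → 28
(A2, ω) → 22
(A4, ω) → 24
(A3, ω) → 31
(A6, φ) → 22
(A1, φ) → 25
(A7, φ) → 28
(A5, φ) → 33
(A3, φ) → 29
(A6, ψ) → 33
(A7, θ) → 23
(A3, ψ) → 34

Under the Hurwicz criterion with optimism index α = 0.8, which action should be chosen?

A3

A1: 0.8·34 + 0.2·23 = 31.8
A2: 0.8·27 + 0.2·21 = 25.8
A3: 0.8·34 + 0.2·25 = 32.2
A4: 0.8·34 + 0.2·24 = 32
A5: 0.8·33 + 0.2·28 = 32
A6: 0.8·33 + 0.2·22 = 30.8
A7: 0.8·33 + 0.2·23 = 31
Highest Hurwicz score = 32.2 → A3.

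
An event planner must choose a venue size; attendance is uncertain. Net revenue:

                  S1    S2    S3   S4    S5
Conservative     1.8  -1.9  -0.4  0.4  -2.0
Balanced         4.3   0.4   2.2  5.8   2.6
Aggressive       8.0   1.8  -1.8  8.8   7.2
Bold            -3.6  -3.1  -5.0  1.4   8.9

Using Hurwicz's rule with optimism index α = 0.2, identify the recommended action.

Balanced

Conservative: 0.2·1.8 + 0.8·(-2.0) = -1.24
Balanced: 0.2·5.8 + 0.8·0.4 = 1.48
Aggressive: 0.2·8.8 + 0.8·(-1.8) = 0.32
Bold: 0.2·8.9 + 0.8·(-5.0) = -2.22
Highest Hurwicz score = 1.48 → Balanced.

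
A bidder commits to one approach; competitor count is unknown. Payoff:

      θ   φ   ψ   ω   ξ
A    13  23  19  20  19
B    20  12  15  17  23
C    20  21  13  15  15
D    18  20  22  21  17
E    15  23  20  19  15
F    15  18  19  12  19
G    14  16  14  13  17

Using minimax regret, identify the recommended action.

Column bests: θ=20, φ=23, ψ=22, ω=21, ξ=23.
A regrets: 7, 0, 3, 1, 4 → max 7
B regrets: 0, 11, 7, 4, 0 → max 11
C regrets: 0, 2, 9, 6, 8 → max 9
D regrets: 2, 3, 0, 0, 6 → max 6
E regrets: 5, 0, 2, 2, 8 → max 8
F regrets: 5, 5, 3, 9, 4 → max 9
G regrets: 6, 7, 8, 8, 6 → max 8
Smallest max regret = 6 → D.

D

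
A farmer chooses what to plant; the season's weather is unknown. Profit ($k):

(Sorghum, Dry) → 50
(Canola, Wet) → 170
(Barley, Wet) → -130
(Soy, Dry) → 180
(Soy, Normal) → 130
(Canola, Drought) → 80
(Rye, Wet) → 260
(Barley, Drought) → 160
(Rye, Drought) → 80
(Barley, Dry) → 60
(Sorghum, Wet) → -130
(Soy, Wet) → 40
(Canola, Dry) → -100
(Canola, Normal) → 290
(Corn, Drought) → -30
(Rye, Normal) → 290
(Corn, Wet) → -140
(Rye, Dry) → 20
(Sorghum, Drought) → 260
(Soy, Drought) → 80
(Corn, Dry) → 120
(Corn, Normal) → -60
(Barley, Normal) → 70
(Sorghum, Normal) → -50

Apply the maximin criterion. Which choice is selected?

Soy

Row minima: Sorghum=-130, Soy=40, Rye=20, Corn=-140, Canola=-100, Barley=-130
Best worst-case = 40 → Soy.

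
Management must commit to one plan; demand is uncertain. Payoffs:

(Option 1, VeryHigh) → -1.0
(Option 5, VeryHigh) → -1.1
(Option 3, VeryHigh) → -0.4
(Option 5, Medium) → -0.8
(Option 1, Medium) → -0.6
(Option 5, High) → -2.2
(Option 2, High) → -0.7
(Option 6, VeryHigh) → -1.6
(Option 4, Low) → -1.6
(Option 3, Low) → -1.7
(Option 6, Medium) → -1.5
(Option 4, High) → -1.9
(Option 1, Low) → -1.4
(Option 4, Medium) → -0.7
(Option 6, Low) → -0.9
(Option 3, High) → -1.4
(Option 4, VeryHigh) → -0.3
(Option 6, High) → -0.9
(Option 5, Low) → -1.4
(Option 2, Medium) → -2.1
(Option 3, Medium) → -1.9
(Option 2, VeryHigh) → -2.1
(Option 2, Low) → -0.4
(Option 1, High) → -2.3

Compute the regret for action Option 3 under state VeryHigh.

0.1

Best payoff under VeryHigh is -0.3.
Regret = -0.3 − (-0.4) = 0.1.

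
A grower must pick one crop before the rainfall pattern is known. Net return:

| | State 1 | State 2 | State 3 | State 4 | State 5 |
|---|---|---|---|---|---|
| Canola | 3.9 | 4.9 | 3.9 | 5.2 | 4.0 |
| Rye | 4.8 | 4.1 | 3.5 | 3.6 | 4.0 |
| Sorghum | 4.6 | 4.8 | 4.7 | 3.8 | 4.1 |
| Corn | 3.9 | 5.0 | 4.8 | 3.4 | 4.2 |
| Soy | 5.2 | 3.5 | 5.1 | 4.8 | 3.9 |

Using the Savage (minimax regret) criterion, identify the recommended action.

Column bests: State 1=5.2, State 2=5.0, State 3=5.1, State 4=5.2, State 5=4.2.
Canola regrets: 1.3, 0.1, 1.2, 0.0, 0.2 → max 1.3
Rye regrets: 0.4, 0.9, 1.6, 1.6, 0.2 → max 1.6
Sorghum regrets: 0.6, 0.2, 0.4, 1.4, 0.1 → max 1.4
Corn regrets: 1.3, 0.0, 0.3, 1.8, 0.0 → max 1.8
Soy regrets: 0.0, 1.5, 0.0, 0.4, 0.3 → max 1.5
Smallest max regret = 1.3 → Canola.

Canola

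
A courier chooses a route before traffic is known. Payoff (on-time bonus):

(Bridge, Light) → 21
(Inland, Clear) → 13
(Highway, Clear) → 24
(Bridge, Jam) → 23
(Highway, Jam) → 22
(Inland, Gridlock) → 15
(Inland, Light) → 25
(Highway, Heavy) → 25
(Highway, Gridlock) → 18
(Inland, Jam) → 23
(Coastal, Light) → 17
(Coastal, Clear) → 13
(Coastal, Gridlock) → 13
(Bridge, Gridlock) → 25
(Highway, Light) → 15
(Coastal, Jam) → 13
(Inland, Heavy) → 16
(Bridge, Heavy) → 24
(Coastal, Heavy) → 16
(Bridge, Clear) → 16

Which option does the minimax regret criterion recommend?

Column bests: Clear=24, Light=25, Heavy=25, Jam=23, Gridlock=25.
Inland regrets: 11, 0, 9, 0, 10 → max 11
Bridge regrets: 8, 4, 1, 0, 0 → max 8
Coastal regrets: 11, 8, 9, 10, 12 → max 12
Highway regrets: 0, 10, 0, 1, 7 → max 10
Smallest max regret = 8 → Bridge.

Bridge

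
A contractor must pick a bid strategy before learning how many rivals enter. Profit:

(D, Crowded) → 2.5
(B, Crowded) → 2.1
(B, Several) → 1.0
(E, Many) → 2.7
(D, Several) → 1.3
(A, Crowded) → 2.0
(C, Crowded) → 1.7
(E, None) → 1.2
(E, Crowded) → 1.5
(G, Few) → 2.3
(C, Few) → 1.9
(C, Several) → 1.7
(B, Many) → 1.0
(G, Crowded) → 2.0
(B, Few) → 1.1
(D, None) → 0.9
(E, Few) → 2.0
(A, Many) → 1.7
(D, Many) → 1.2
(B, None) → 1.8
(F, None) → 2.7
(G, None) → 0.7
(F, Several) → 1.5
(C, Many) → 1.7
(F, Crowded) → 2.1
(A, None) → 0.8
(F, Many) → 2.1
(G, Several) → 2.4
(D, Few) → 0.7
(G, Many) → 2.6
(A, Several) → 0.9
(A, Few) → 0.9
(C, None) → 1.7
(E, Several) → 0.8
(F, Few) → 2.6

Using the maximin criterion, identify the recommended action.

C

Row minima: A=0.8, B=1.0, C=1.7, D=0.7, E=0.8, F=1.5, G=0.7
Best worst-case = 1.7 → C.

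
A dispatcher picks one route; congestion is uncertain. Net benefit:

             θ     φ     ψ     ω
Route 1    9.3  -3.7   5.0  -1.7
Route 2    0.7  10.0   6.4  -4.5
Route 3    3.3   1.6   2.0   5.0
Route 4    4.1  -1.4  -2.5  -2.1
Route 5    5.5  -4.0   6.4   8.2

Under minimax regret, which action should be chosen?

Route 3

Column bests: θ=9.3, φ=10.0, ψ=6.4, ω=8.2.
Route 1 regrets: 0.0, 13.7, 1.4, 9.9 → max 13.7
Route 2 regrets: 8.6, 0.0, 0.0, 12.7 → max 12.7
Route 3 regrets: 6.0, 8.4, 4.4, 3.2 → max 8.4
Route 4 regrets: 5.2, 11.4, 8.9, 10.3 → max 11.4
Route 5 regrets: 3.8, 14.0, 0.0, 0.0 → max 14.0
Smallest max regret = 8.4 → Route 3.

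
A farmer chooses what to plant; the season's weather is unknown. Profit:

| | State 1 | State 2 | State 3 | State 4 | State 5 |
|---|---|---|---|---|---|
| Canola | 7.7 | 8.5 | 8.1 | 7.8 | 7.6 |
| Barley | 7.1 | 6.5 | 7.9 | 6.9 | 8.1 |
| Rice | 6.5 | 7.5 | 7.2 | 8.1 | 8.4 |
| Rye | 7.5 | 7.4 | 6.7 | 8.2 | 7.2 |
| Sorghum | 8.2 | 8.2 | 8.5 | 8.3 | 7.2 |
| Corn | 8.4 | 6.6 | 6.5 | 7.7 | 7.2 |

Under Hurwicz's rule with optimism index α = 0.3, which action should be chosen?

Canola

Canola: 0.3·8.5 + 0.7·7.6 = 7.87
Barley: 0.3·8.1 + 0.7·6.5 = 6.98
Rice: 0.3·8.4 + 0.7·6.5 = 7.07
Rye: 0.3·8.2 + 0.7·6.7 = 7.15
Sorghum: 0.3·8.5 + 0.7·7.2 = 7.59
Corn: 0.3·8.4 + 0.7·6.5 = 7.07
Highest Hurwicz score = 7.87 → Canola.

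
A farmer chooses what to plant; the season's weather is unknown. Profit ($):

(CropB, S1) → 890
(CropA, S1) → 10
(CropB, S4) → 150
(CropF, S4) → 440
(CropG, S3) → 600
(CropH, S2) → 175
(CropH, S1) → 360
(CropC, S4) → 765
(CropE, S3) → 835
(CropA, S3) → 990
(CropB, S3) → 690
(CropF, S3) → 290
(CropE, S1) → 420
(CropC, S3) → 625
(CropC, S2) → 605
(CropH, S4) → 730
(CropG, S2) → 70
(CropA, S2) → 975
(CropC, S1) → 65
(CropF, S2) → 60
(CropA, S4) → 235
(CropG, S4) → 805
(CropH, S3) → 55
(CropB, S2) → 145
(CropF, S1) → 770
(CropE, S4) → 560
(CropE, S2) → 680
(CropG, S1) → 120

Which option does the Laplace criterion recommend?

CropE

Row averages: CropF=390, CropH=330, CropA=552.5, CropE=623.75, CropG=398.75, CropB=468.75, CropC=515
Highest average = 623.75 → CropE.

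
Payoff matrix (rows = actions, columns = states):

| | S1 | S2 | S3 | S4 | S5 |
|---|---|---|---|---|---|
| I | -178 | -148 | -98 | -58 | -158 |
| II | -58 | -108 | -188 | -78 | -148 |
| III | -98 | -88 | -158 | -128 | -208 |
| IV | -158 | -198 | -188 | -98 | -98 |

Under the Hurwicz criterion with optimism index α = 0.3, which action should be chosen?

I: 0.3·(-58) + 0.7·(-178) = -142
II: 0.3·(-58) + 0.7·(-188) = -149
III: 0.3·(-88) + 0.7·(-208) = -172
IV: 0.3·(-98) + 0.7·(-198) = -168
Highest Hurwicz score = -142 → I.

I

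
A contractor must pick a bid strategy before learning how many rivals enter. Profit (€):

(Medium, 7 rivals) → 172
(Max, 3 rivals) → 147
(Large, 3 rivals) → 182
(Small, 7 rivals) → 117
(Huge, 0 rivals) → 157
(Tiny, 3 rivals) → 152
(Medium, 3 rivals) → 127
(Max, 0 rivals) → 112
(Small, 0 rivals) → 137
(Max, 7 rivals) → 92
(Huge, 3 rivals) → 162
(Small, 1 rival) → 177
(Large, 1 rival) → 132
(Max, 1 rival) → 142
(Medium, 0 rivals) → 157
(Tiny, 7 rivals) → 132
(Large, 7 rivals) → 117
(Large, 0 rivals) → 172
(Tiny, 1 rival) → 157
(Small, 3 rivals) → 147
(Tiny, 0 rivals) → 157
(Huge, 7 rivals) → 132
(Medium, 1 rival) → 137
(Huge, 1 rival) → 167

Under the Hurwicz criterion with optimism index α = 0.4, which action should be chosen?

Huge

Tiny: 0.4·157 + 0.6·132 = 142
Small: 0.4·177 + 0.6·117 = 141
Medium: 0.4·172 + 0.6·127 = 145
Large: 0.4·182 + 0.6·117 = 143
Huge: 0.4·167 + 0.6·132 = 146
Max: 0.4·147 + 0.6·92 = 114
Highest Hurwicz score = 146 → Huge.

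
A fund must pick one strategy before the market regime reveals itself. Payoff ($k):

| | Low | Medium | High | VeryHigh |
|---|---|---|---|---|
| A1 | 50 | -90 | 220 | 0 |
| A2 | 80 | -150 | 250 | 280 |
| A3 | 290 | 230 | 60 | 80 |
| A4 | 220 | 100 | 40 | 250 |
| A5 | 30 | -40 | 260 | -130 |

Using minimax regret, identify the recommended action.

Column bests: Low=290, Medium=230, High=260, VeryHigh=280.
A1 regrets: 240, 320, 40, 280 → max 320
A2 regrets: 210, 380, 10, 0 → max 380
A3 regrets: 0, 0, 200, 200 → max 200
A4 regrets: 70, 130, 220, 30 → max 220
A5 regrets: 260, 270, 0, 410 → max 410
Smallest max regret = 200 → A3.

A3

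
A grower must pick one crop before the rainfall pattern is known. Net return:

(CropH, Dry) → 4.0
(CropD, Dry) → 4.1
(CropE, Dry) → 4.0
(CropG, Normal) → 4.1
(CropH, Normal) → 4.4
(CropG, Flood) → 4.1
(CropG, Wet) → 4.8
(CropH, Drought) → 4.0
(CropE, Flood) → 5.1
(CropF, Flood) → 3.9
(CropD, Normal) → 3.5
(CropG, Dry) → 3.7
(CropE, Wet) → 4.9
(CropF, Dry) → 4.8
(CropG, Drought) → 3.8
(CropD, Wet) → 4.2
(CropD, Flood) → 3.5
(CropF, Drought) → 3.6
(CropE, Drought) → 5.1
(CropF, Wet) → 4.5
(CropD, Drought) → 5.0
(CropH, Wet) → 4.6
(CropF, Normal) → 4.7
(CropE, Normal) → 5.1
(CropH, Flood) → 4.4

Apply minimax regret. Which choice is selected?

Column bests: Drought=5.1, Dry=4.8, Normal=5.1, Wet=4.9, Flood=5.1.
CropD regrets: 0.1, 0.7, 1.6, 0.7, 1.6 → max 1.6
CropF regrets: 1.5, 0.0, 0.4, 0.4, 1.2 → max 1.5
CropE regrets: 0.0, 0.8, 0.0, 0.0, 0.0 → max 0.8
CropH regrets: 1.1, 0.8, 0.7, 0.3, 0.7 → max 1.1
CropG regrets: 1.3, 1.1, 1.0, 0.1, 1.0 → max 1.3
Smallest max regret = 0.8 → CropE.

CropE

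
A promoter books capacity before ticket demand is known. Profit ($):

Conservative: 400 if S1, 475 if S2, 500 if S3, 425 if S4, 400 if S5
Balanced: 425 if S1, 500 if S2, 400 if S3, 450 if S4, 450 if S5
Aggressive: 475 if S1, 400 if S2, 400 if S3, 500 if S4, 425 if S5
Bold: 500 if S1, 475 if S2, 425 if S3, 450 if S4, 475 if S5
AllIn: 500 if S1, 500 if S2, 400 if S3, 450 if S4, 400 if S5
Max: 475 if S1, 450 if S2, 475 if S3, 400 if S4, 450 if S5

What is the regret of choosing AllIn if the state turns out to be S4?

Best payoff under S4 is 500.
Regret = 500 − 450 = 50.

50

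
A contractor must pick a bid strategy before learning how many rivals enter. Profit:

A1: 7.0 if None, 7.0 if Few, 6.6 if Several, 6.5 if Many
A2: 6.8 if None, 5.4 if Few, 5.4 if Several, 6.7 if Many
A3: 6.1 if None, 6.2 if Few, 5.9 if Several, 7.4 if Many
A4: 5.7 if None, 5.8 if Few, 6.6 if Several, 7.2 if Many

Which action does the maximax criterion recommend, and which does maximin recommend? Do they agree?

maximax → A3; maximin → A1 (disagree)

Row maxima: A1=7.0, A2=6.8, A3=7.4, A4=7.2
Best best-case = 7.4 → A3.
Row minima: A1=6.5, A2=5.4, A3=5.9, A4=5.7
Best worst-case = 6.5 → A1.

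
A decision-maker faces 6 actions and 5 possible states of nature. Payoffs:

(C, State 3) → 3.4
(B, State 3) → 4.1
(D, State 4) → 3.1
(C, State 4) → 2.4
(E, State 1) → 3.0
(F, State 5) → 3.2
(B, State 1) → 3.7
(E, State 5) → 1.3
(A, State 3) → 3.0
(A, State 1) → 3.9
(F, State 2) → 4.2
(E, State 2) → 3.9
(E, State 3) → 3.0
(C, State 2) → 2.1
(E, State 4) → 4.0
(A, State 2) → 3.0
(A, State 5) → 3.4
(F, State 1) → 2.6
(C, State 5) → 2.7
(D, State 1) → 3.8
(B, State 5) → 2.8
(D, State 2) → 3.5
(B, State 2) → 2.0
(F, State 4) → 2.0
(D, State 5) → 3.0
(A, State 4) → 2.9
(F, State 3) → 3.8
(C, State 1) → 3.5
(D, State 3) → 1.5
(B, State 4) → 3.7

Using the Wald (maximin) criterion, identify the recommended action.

Row minima: A=2.9, B=2.0, C=2.1, D=1.5, E=1.3, F=2.0
Best worst-case = 2.9 → A.

A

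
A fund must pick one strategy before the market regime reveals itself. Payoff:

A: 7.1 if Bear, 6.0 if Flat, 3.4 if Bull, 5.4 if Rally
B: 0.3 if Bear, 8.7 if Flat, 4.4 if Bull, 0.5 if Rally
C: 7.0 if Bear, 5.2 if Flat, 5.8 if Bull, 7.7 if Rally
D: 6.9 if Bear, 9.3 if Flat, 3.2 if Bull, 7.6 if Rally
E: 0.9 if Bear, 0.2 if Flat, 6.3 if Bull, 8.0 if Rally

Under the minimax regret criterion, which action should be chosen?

D

Column bests: Bear=7.1, Flat=9.3, Bull=6.3, Rally=8.0.
A regrets: 0.0, 3.3, 2.9, 2.6 → max 3.3
B regrets: 6.8, 0.6, 1.9, 7.5 → max 7.5
C regrets: 0.1, 4.1, 0.5, 0.3 → max 4.1
D regrets: 0.2, 0.0, 3.1, 0.4 → max 3.1
E regrets: 6.2, 9.1, 0.0, 0.0 → max 9.1
Smallest max regret = 3.1 → D.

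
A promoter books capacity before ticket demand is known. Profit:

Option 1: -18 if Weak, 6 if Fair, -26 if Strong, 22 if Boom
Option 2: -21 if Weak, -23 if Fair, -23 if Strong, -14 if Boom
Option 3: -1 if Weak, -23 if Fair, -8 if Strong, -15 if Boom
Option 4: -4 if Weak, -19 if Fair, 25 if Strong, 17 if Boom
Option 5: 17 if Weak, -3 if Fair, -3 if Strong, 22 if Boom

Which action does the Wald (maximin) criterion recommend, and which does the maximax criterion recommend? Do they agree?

maximin → Option 5; maximax → Option 4 (disagree)

Row minima: Option 1=-26, Option 2=-23, Option 3=-23, Option 4=-19, Option 5=-3
Best worst-case = -3 → Option 5.
Row maxima: Option 1=22, Option 2=-14, Option 3=-1, Option 4=25, Option 5=22
Best best-case = 25 → Option 4.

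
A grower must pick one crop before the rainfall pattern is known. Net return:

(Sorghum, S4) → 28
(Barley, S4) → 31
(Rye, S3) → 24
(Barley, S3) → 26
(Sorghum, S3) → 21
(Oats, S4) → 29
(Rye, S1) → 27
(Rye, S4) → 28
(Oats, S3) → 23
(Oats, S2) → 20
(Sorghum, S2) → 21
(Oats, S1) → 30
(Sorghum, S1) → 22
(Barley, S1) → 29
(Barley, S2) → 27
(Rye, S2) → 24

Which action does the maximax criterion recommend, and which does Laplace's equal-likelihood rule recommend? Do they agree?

maximax → Barley; laplace → Barley (agree)

Row maxima: Sorghum=28, Rye=28, Oats=30, Barley=31
Best best-case = 31 → Barley.
Row averages: Sorghum=23, Rye=25.75, Oats=25.5, Barley=28.25
Highest average = 28.25 → Barley.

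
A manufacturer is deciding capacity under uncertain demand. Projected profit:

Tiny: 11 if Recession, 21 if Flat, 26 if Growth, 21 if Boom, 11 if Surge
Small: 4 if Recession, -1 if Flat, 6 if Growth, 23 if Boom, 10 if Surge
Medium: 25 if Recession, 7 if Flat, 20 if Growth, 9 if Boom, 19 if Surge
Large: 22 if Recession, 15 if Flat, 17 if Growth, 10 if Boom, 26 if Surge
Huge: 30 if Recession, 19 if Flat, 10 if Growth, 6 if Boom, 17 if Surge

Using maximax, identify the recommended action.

Huge

Row maxima: Tiny=26, Small=23, Medium=25, Large=26, Huge=30
Best best-case = 30 → Huge.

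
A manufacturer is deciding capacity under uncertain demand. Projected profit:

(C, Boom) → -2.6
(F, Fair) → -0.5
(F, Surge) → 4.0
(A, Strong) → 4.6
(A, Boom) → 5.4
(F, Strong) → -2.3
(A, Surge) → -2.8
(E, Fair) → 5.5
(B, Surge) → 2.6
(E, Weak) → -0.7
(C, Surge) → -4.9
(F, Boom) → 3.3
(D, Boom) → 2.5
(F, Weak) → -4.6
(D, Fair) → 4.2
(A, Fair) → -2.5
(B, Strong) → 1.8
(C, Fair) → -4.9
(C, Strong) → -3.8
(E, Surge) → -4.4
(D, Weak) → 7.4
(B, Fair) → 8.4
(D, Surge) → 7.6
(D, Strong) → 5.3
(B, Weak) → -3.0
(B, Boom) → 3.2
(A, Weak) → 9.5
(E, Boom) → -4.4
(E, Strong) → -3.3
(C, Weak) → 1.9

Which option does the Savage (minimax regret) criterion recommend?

D

Column bests: Weak=9.5, Fair=8.4, Strong=5.3, Boom=5.4, Surge=7.6.
A regrets: 0.0, 10.9, 0.7, 0.0, 10.4 → max 10.9
B regrets: 12.5, 0.0, 3.5, 2.2, 5.0 → max 12.5
C regrets: 7.6, 13.3, 9.1, 8.0, 12.5 → max 13.3
D regrets: 2.1, 4.2, 0.0, 2.9, 0.0 → max 4.2
E regrets: 10.2, 2.9, 8.6, 9.8, 12.0 → max 12.0
F regrets: 14.1, 8.9, 7.6, 2.1, 3.6 → max 14.1
Smallest max regret = 4.2 → D.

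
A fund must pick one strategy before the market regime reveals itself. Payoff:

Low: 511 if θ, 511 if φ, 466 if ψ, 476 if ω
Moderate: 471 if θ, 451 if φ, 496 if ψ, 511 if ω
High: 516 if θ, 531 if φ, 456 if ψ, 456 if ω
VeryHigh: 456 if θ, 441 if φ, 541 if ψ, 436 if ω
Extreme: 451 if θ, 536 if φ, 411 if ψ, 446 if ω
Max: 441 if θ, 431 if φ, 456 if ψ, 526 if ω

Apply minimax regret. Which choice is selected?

Column bests: θ=516, φ=536, ψ=541, ω=526.
Low regrets: 5, 25, 75, 50 → max 75
Moderate regrets: 45, 85, 45, 15 → max 85
High regrets: 0, 5, 85, 70 → max 85
VeryHigh regrets: 60, 95, 0, 90 → max 95
Extreme regrets: 65, 0, 130, 80 → max 130
Max regrets: 75, 105, 85, 0 → max 105
Smallest max regret = 75 → Low.

Low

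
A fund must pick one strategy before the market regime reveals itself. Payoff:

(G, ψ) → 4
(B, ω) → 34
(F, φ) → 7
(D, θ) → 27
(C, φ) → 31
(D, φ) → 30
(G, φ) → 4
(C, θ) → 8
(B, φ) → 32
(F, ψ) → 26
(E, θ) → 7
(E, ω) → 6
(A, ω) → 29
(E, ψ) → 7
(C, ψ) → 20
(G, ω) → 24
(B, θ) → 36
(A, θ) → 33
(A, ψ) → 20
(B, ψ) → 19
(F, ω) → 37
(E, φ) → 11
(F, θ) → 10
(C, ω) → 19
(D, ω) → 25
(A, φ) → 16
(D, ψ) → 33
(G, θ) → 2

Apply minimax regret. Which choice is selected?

D

Column bests: θ=36, φ=32, ψ=33, ω=37.
A regrets: 3, 16, 13, 8 → max 16
B regrets: 0, 0, 14, 3 → max 14
C regrets: 28, 1, 13, 18 → max 28
D regrets: 9, 2, 0, 12 → max 12
E regrets: 29, 21, 26, 31 → max 31
F regrets: 26, 25, 7, 0 → max 26
G regrets: 34, 28, 29, 13 → max 34
Smallest max regret = 12 → D.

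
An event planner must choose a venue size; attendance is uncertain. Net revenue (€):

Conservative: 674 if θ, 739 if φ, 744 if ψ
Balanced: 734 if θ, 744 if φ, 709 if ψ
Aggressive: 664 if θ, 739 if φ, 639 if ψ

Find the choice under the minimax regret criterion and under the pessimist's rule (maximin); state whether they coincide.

Column bests: θ=734, φ=744, ψ=744.
Conservative regrets: 60, 5, 0 → max 60
Balanced regrets: 0, 0, 35 → max 35
Aggressive regrets: 70, 5, 105 → max 105
Smallest max regret = 35 → Balanced.
Row minima: Conservative=674, Balanced=709, Aggressive=639
Best worst-case = 709 → Balanced.

minimax regret → Balanced; maximin → Balanced (agree)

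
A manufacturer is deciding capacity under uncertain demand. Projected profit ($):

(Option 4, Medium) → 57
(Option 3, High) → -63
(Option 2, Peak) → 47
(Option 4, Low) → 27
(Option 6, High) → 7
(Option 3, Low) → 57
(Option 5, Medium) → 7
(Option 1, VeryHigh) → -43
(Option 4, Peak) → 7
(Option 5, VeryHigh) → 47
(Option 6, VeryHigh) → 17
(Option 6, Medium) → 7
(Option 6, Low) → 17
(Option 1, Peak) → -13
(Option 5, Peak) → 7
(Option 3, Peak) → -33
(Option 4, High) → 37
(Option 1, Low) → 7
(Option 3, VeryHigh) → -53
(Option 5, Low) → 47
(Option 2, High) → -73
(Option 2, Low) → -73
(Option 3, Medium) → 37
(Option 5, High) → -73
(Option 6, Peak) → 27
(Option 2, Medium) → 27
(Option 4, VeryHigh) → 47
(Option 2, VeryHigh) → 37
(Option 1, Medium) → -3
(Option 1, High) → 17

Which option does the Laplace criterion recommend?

Row averages: Option 1=-7, Option 2=-7, Option 3=-11, Option 4=35, Option 5=7, Option 6=15
Highest average = 35 → Option 4.

Option 4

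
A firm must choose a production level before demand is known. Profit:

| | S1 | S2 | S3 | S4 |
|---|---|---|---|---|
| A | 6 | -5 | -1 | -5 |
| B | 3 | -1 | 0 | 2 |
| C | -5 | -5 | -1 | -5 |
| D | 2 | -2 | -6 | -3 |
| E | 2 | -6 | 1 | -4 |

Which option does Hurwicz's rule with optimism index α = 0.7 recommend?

A

A: 0.7·6 + 0.3·(-5) = 2.7
B: 0.7·3 + 0.3·(-1) = 1.8
C: 0.7·(-1) + 0.3·(-5) = -2.2
D: 0.7·2 + 0.3·(-6) = -0.4
E: 0.7·2 + 0.3·(-6) = -0.4
Highest Hurwicz score = 2.7 → A.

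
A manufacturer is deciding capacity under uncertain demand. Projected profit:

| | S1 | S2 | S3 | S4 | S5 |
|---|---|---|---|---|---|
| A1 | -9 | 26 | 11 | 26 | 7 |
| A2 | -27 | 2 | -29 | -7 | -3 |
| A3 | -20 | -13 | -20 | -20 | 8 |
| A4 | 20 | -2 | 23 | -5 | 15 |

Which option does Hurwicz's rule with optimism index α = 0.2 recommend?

A4

A1: 0.2·26 + 0.8·(-9) = -2
A2: 0.2·2 + 0.8·(-29) = -22.8
A3: 0.2·8 + 0.8·(-20) = -14.4
A4: 0.2·23 + 0.8·(-5) = 0.6
Highest Hurwicz score = 0.6 → A4.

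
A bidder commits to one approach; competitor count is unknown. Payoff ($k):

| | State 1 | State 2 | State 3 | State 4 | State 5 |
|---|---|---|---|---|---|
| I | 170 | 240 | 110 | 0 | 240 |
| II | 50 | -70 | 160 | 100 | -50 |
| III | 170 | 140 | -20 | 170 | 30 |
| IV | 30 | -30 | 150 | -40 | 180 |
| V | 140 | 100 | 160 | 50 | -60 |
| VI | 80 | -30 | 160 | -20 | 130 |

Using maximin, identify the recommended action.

Row minima: I=0, II=-70, III=-20, IV=-40, V=-60, VI=-30
Best worst-case = 0 → I.

I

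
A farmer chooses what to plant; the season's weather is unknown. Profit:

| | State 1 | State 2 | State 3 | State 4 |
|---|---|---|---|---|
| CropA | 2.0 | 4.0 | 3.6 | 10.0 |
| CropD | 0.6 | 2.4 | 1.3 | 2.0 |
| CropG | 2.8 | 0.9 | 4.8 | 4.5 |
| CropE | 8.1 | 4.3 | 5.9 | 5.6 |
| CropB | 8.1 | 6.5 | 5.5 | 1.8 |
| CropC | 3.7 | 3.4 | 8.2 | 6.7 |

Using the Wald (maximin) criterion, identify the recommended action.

Row minima: CropA=2.0, CropD=0.6, CropG=0.9, CropE=4.3, CropB=1.8, CropC=3.4
Best worst-case = 4.3 → CropE.

CropE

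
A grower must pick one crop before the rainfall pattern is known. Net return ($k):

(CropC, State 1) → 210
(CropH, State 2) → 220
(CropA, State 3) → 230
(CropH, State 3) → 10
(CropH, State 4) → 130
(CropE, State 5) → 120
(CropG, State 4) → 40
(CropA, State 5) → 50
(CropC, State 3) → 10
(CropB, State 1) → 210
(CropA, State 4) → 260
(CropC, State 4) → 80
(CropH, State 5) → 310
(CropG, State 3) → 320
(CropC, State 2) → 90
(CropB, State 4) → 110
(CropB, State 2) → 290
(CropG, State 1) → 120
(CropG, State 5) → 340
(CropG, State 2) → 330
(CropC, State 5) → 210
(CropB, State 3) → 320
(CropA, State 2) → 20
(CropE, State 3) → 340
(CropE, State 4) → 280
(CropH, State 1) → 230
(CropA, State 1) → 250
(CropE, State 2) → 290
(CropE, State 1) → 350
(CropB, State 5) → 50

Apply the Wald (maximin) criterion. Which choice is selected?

CropE

Row minima: CropH=10, CropC=10, CropA=20, CropE=120, CropB=50, CropG=40
Best worst-case = 120 → CropE.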